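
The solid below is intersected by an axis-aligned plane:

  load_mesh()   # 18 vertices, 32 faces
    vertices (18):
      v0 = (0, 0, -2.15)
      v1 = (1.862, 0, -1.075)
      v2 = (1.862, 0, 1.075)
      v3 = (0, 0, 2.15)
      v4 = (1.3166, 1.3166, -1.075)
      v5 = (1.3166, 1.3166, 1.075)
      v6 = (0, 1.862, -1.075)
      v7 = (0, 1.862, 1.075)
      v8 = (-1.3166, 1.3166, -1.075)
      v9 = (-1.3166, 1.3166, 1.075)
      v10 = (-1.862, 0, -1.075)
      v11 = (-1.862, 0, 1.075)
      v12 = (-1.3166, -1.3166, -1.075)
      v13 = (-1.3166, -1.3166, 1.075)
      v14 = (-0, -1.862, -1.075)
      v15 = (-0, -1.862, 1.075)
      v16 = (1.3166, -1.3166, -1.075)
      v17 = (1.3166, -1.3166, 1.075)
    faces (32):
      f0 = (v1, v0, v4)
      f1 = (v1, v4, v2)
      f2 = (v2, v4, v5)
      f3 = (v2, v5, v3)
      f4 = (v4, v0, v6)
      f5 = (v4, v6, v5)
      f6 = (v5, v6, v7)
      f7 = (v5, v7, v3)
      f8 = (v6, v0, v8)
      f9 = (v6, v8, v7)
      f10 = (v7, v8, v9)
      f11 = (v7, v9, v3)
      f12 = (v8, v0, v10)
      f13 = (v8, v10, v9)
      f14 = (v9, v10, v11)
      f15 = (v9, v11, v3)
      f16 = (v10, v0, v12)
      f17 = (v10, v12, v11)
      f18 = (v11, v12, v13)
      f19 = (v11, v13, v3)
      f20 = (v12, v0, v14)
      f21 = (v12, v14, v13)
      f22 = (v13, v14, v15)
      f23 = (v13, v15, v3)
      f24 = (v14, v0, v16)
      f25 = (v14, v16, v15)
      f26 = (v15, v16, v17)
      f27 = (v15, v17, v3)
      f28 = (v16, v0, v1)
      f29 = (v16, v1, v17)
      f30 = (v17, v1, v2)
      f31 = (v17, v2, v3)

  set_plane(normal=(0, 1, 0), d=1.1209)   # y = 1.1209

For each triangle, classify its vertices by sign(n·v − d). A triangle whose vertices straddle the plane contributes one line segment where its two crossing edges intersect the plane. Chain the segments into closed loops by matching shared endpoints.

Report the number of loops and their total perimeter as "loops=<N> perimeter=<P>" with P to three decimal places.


loops=1 perimeter=10.188

Straddling triangles (12 of 32):
  (v1,v0,v4) [--+] → (1.1209, 1.1209, -1.23479)–(1.39767, 1.1209, -1.075)  len=0.3196
  (v1,v4,v2) [-+-] → (1.39767, 1.1209, -1.075)–(1.39767, 1.1209, -0.755423)  len=0.3196
  (v2,v4,v5) [-++] → (1.39767, 1.1209, -0.755423)–(1.39767, 1.1209, 1.075)  len=1.8304
  (v2,v5,v3) [-+-] → (1.39767, 1.1209, 1.075)–(1.1209, 1.1209, 1.23479)  len=0.3196
  (v4,v0,v6) [+-+] → (1.1209, 1.1209, -1.23479)–(0, 1.1209, -1.50286)  len=1.1525
  (v5,v7,v3) [++-] → (0, 1.1209, 1.50286)–(1.1209, 1.1209, 1.23479)  len=1.1525
  (v6,v0,v8) [+-+] → (0, 1.1209, -1.50286)–(-1.1209, 1.1209, -1.23479)  len=1.1525
  (v7,v9,v3) [++-] → (-1.1209, 1.1209, 1.23479)–(0, 1.1209, 1.50286)  len=1.1525
  (v8,v0,v10) [+--] → (-1.1209, 1.1209, -1.23479)–(-1.39767, 1.1209, -1.075)  len=0.3196
  (v8,v10,v9) [+-+] → (-1.39767, 1.1209, -1.075)–(-1.39767, 1.1209, 0.755423)  len=1.8304
  (v9,v10,v11) [+--] → (-1.39767, 1.1209, 0.755423)–(-1.39767, 1.1209, 1.075)  len=0.3196
  (v9,v11,v3) [+--] → (-1.39767, 1.1209, 1.075)–(-1.1209, 1.1209, 1.23479)  len=0.3196

Chained into 1 loop(s):
  loop 1: 12 segments, perimeter = 10.1884
Total perimeter = 10.188


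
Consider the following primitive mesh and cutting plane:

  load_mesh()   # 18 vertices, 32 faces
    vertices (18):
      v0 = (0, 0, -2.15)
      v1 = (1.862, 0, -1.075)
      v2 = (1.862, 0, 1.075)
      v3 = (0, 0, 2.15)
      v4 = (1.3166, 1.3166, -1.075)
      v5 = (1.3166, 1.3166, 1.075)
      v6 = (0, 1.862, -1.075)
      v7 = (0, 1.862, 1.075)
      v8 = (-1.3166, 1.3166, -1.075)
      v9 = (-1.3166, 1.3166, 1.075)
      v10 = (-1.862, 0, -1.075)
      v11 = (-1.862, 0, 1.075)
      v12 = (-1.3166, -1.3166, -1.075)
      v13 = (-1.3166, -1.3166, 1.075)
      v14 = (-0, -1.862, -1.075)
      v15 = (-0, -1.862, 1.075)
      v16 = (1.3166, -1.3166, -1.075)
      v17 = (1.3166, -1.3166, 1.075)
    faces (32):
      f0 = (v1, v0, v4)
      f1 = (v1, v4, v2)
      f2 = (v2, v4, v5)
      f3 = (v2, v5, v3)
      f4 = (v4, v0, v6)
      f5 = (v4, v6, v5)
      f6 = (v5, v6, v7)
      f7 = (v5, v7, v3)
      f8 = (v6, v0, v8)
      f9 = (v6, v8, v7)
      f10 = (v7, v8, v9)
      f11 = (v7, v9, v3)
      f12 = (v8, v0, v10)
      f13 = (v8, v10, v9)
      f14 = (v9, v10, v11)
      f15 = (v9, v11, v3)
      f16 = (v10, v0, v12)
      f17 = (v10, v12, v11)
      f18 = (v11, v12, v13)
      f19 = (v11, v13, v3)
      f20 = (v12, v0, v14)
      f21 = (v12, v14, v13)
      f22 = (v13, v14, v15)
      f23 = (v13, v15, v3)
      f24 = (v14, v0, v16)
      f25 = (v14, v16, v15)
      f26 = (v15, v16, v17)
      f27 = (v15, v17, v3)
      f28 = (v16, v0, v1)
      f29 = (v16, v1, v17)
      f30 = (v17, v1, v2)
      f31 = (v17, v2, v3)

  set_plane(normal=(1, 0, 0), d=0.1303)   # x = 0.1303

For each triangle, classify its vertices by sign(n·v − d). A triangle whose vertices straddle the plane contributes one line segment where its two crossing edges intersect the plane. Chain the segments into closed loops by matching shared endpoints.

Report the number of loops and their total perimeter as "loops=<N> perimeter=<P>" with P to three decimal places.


Straddling triangles (12 of 32):
  (v1,v0,v4) [+-+] → (0.1303, 0, -2.07477)–(0.1303, 0.1303, -2.04361)  len=0.1340
  (v2,v5,v3) [++-] → (0.1303, 0.1303, 2.04361)–(0.1303, 0, 2.07477)  len=0.1340
  (v4,v0,v6) [+--] → (0.1303, 0.1303, -2.04361)–(0.1303, 1.80802, -1.075)  len=1.9373
  (v4,v6,v5) [+-+] → (0.1303, 1.80802, -1.075)–(0.1303, 1.80802, -0.862221)  len=0.2128
  (v5,v6,v7) [+--] → (0.1303, 1.80802, -0.862221)–(0.1303, 1.80802, 1.075)  len=1.9372
  (v5,v7,v3) [+--] → (0.1303, 1.80802, 1.075)–(0.1303, 0.1303, 2.04361)  len=1.9373
  (v14,v0,v16) [--+] → (0.1303, -0.1303, -2.04361)–(0.1303, -1.80802, -1.075)  len=1.9373
  (v14,v16,v15) [-+-] → (0.1303, -1.80802, -1.075)–(0.1303, -1.80802, 0.862221)  len=1.9372
  (v15,v16,v17) [-++] → (0.1303, -1.80802, 0.862221)–(0.1303, -1.80802, 1.075)  len=0.2128
  (v15,v17,v3) [-+-] → (0.1303, -1.80802, 1.075)–(0.1303, -0.1303, 2.04361)  len=1.9373
  (v16,v0,v1) [+-+] → (0.1303, -0.1303, -2.04361)–(0.1303, 0, -2.07477)  len=0.1340
  (v17,v2,v3) [++-] → (0.1303, 0, 2.07477)–(0.1303, -0.1303, 2.04361)  len=0.1340

Chained into 1 loop(s):
  loop 1: 12 segments, perimeter = 12.5849
Total perimeter = 12.585

loops=1 perimeter=12.585


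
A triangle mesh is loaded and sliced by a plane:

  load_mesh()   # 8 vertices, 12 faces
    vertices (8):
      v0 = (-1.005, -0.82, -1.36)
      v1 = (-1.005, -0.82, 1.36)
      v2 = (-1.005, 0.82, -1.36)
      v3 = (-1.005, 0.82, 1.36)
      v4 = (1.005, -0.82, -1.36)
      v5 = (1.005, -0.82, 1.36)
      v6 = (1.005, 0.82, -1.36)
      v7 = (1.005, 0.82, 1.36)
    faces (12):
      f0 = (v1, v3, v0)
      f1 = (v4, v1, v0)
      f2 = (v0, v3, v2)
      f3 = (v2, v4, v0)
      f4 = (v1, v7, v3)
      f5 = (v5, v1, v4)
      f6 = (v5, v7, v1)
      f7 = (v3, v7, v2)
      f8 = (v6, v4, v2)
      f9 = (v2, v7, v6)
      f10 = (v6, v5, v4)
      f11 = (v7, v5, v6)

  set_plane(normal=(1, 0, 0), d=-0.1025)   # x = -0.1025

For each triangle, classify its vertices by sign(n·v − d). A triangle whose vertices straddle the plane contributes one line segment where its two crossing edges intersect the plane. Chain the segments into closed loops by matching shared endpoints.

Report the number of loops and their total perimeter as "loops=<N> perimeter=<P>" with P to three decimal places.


Straddling triangles (8 of 12):
  (v4,v1,v0) [+--] → (-0.1025, -0.82, 0.138706)–(-0.1025, -0.82, -1.36)  len=1.4987
  (v2,v4,v0) [-+-] → (-0.1025, 0.0836318, -1.36)–(-0.1025, -0.82, -1.36)  len=0.9036
  (v1,v7,v3) [-+-] → (-0.1025, -0.0836318, 1.36)–(-0.1025, 0.82, 1.36)  len=0.9036
  (v5,v1,v4) [+-+] → (-0.1025, -0.82, 1.36)–(-0.1025, -0.82, 0.138706)  len=1.2213
  (v5,v7,v1) [++-] → (-0.1025, -0.0836318, 1.36)–(-0.1025, -0.82, 1.36)  len=0.7364
  (v3,v7,v2) [-+-] → (-0.1025, 0.82, 1.36)–(-0.1025, 0.82, -0.138706)  len=1.4987
  (v6,v4,v2) [++-] → (-0.1025, 0.0836318, -1.36)–(-0.1025, 0.82, -1.36)  len=0.7364
  (v2,v7,v6) [-++] → (-0.1025, 0.82, -0.138706)–(-0.1025, 0.82, -1.36)  len=1.2213

Chained into 1 loop(s):
  loop 1: 8 segments, perimeter = 8.7200
Total perimeter = 8.720

loops=1 perimeter=8.720


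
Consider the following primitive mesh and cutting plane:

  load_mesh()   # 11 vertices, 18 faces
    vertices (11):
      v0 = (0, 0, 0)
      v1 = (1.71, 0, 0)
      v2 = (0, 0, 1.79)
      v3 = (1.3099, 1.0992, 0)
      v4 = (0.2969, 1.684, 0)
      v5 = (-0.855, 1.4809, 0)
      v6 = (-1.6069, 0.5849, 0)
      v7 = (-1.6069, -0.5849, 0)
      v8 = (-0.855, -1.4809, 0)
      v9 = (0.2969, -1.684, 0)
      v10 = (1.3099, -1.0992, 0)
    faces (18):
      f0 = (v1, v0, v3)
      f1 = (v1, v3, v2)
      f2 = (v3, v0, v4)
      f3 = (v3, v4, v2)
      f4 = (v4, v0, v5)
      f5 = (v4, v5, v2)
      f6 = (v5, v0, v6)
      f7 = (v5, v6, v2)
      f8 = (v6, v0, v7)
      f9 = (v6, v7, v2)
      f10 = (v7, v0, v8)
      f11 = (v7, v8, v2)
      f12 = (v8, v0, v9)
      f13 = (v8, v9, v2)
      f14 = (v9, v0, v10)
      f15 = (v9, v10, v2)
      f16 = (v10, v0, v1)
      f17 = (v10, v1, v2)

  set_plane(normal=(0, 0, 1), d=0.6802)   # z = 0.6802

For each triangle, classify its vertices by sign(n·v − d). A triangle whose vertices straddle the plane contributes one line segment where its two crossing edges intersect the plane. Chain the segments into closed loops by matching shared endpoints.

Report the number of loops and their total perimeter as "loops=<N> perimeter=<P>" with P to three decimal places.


loops=1 perimeter=6.527

Straddling triangles (9 of 18):
  (v1,v3,v2) [--+] → (0.812138, 0.681504, 0.6802)–(1.0602, 0, 0.6802)  len=0.7252
  (v3,v4,v2) [--+] → (0.184078, 1.04408, 0.6802)–(0.812138, 0.681504, 0.6802)  len=0.7252
  (v4,v5,v2) [--+] → (-0.5301, 0.918158, 0.6802)–(0.184078, 1.04408, 0.6802)  len=0.7252
  (v5,v6,v2) [--+] → (-0.996278, 0.362638, 0.6802)–(-0.5301, 0.918158, 0.6802)  len=0.7252
  (v6,v7,v2) [--+] → (-0.996278, -0.362638, 0.6802)–(-0.996278, 0.362638, 0.6802)  len=0.7253
  (v7,v8,v2) [--+] → (-0.5301, -0.918158, 0.6802)–(-0.996278, -0.362638, 0.6802)  len=0.7252
  (v8,v9,v2) [--+] → (0.184078, -1.04408, 0.6802)–(-0.5301, -0.918158, 0.6802)  len=0.7252
  (v9,v10,v2) [--+] → (0.812138, -0.681504, 0.6802)–(0.184078, -1.04408, 0.6802)  len=0.7252
  (v10,v1,v2) [--+] → (1.0602, 0, 0.6802)–(0.812138, -0.681504, 0.6802)  len=0.7252

Chained into 1 loop(s):
  loop 1: 9 segments, perimeter = 6.5270
Total perimeter = 6.527


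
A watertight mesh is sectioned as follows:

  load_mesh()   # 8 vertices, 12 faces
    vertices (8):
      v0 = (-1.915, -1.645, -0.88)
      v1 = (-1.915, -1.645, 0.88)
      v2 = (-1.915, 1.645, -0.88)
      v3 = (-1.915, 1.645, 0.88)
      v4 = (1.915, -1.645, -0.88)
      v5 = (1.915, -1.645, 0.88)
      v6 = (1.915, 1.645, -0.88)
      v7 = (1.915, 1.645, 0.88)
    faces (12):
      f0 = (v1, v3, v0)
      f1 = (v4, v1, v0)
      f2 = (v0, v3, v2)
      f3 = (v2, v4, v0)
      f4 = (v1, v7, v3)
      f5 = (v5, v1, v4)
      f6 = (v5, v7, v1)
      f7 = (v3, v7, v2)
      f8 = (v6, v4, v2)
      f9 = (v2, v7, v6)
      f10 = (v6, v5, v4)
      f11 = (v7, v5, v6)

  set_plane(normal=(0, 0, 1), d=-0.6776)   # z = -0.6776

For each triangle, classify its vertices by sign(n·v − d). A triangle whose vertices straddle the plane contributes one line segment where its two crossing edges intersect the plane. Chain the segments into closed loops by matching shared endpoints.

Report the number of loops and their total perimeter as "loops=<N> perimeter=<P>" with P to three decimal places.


Straddling triangles (8 of 12):
  (v1,v3,v0) [++-] → (-1.915, -1.26665, -0.6776)–(-1.915, -1.645, -0.6776)  len=0.3784
  (v4,v1,v0) [-+-] → (1.47455, -1.645, -0.6776)–(-1.915, -1.645, -0.6776)  len=3.3895
  (v0,v3,v2) [-+-] → (-1.915, -1.26665, -0.6776)–(-1.915, 1.645, -0.6776)  len=2.9116
  (v5,v1,v4) [++-] → (1.47455, -1.645, -0.6776)–(1.915, -1.645, -0.6776)  len=0.4404
  (v3,v7,v2) [++-] → (-1.47455, 1.645, -0.6776)–(-1.915, 1.645, -0.6776)  len=0.4404
  (v2,v7,v6) [-+-] → (-1.47455, 1.645, -0.6776)–(1.915, 1.645, -0.6776)  len=3.3895
  (v6,v5,v4) [-+-] → (1.915, 1.26665, -0.6776)–(1.915, -1.645, -0.6776)  len=2.9116
  (v7,v5,v6) [++-] → (1.915, 1.26665, -0.6776)–(1.915, 1.645, -0.6776)  len=0.3784

Chained into 1 loop(s):
  loop 1: 8 segments, perimeter = 14.2400
Total perimeter = 14.240

loops=1 perimeter=14.240


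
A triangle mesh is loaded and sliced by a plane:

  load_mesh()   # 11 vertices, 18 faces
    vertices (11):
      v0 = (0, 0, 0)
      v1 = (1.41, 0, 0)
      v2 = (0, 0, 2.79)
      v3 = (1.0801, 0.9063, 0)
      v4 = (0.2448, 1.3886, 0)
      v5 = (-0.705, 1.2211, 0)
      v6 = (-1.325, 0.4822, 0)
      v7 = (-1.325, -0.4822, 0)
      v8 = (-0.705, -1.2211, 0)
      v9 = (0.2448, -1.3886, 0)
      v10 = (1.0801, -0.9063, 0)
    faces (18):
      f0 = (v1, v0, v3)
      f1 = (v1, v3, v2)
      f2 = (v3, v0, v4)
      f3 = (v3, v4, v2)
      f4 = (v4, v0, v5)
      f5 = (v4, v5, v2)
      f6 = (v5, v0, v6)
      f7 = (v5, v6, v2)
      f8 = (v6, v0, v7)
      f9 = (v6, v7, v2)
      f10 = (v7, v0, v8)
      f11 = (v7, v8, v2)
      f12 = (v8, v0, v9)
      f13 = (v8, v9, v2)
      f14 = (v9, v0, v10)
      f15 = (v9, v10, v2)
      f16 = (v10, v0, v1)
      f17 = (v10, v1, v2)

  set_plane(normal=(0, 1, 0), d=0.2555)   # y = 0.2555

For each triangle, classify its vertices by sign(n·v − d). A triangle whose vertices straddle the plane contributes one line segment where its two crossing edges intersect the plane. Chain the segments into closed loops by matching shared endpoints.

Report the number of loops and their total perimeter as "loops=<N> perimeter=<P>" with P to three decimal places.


Straddling triangles (10 of 18):
  (v1,v0,v3) [--+] → (0.304497, 0.2555, 0)–(1.317, 0.2555, 0)  len=1.0125
  (v1,v3,v2) [-+-] → (1.317, 0.2555, 0)–(0.304497, 0.2555, 2.00346)  len=2.2448
  (v3,v0,v4) [+-+] → (0.304497, 0.2555, 0)–(0.0450428, 0.2555, 0)  len=0.2595
  (v3,v4,v2) [++-] → (0.0450428, 0.2555, 2.27664)–(0.304497, 0.2555, 2.00346)  len=0.3768
  (v4,v0,v5) [+-+] → (0.0450428, 0.2555, 0)–(-0.147512, 0.2555, 0)  len=0.1926
  (v4,v5,v2) [++-] → (-0.147512, 0.2555, 2.20623)–(0.0450428, 0.2555, 2.27664)  len=0.2050
  (v5,v0,v6) [+-+] → (-0.147512, 0.2555, 0)–(-0.702069, 0.2555, 0)  len=0.5546
  (v5,v6,v2) [++-] → (-0.702069, 0.2555, 1.31168)–(-0.147512, 0.2555, 2.20623)  len=1.0525
  (v6,v0,v7) [+--] → (-0.702069, 0.2555, 0)–(-1.325, 0.2555, 0)  len=0.6229
  (v6,v7,v2) [+--] → (-1.325, 0.2555, 0)–(-0.702069, 0.2555, 1.31168)  len=1.4521

Chained into 1 loop(s):
  loop 1: 10 segments, perimeter = 7.9731
Total perimeter = 7.973

loops=1 perimeter=7.973


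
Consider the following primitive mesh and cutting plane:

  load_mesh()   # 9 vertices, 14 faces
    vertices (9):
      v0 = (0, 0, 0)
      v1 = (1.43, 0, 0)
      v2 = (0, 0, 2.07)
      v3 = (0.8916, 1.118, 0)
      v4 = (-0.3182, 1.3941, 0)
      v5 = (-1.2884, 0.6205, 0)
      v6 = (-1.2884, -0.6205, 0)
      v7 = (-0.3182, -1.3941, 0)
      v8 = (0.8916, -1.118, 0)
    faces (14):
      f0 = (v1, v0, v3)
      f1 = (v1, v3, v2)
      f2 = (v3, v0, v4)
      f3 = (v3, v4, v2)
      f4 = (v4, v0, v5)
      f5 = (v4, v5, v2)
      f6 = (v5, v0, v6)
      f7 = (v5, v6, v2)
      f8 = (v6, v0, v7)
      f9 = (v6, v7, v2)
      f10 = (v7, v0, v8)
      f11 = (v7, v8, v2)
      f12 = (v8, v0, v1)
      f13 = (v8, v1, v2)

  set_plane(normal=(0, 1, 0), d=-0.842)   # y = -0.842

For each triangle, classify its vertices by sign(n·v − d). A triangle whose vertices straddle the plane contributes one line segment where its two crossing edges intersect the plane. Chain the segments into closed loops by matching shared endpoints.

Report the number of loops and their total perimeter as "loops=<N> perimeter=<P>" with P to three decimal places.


loops=1 perimeter=4.732

Straddling triangles (6 of 14):
  (v6,v0,v7) [++-] → (-0.192184, -0.842, 0)–(-1.01061, -0.842, 0)  len=0.8184
  (v6,v7,v2) [+-+] → (-1.01061, -0.842, 0)–(-0.192184, -0.842, 0.819774)  len=1.1584
  (v7,v0,v8) [-+-] → (-0.192184, -0.842, 0)–(0.671491, -0.842, 0)  len=0.8637
  (v7,v8,v2) [--+] → (0.671491, -0.842, 0.51102)–(-0.192184, -0.842, 0.819774)  len=0.9172
  (v8,v0,v1) [-++] → (0.671491, -0.842, 0)–(1.02451, -0.842, 0)  len=0.3530
  (v8,v1,v2) [-++] → (1.02451, -0.842, 0)–(0.671491, -0.842, 0.51102)  len=0.6211

Chained into 1 loop(s):
  loop 1: 6 segments, perimeter = 4.7318
Total perimeter = 4.732


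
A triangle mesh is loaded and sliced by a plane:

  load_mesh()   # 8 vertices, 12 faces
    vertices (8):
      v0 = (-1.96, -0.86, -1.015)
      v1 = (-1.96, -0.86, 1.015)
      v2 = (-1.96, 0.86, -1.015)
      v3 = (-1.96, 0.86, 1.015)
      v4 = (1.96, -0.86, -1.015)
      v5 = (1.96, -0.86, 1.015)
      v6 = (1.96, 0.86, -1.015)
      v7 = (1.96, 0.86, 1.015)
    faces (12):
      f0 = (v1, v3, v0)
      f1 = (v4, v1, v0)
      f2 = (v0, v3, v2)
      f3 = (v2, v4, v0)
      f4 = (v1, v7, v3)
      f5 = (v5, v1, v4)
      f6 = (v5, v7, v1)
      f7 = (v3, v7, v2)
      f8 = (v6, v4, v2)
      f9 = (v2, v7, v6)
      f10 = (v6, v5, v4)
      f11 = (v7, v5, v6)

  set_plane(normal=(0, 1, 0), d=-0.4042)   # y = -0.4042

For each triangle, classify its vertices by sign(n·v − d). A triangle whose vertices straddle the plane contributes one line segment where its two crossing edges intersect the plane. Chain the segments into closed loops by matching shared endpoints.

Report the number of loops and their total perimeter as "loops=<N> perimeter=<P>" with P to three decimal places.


Straddling triangles (8 of 12):
  (v1,v3,v0) [-+-] → (-1.96, -0.4042, 1.015)–(-1.96, -0.4042, -0.47705)  len=1.4920
  (v0,v3,v2) [-++] → (-1.96, -0.4042, -0.47705)–(-1.96, -0.4042, -1.015)  len=0.5379
  (v2,v4,v0) [+--] → (0.9212, -0.4042, -1.015)–(-1.96, -0.4042, -1.015)  len=2.8812
  (v1,v7,v3) [-++] → (-0.9212, -0.4042, 1.015)–(-1.96, -0.4042, 1.015)  len=1.0388
  (v5,v7,v1) [-+-] → (1.96, -0.4042, 1.015)–(-0.9212, -0.4042, 1.015)  len=2.8812
  (v6,v4,v2) [+-+] → (1.96, -0.4042, -1.015)–(0.9212, -0.4042, -1.015)  len=1.0388
  (v6,v5,v4) [+--] → (1.96, -0.4042, 0.47705)–(1.96, -0.4042, -1.015)  len=1.4920
  (v7,v5,v6) [+-+] → (1.96, -0.4042, 1.015)–(1.96, -0.4042, 0.47705)  len=0.5379

Chained into 1 loop(s):
  loop 1: 8 segments, perimeter = 11.9000
Total perimeter = 11.900

loops=1 perimeter=11.900


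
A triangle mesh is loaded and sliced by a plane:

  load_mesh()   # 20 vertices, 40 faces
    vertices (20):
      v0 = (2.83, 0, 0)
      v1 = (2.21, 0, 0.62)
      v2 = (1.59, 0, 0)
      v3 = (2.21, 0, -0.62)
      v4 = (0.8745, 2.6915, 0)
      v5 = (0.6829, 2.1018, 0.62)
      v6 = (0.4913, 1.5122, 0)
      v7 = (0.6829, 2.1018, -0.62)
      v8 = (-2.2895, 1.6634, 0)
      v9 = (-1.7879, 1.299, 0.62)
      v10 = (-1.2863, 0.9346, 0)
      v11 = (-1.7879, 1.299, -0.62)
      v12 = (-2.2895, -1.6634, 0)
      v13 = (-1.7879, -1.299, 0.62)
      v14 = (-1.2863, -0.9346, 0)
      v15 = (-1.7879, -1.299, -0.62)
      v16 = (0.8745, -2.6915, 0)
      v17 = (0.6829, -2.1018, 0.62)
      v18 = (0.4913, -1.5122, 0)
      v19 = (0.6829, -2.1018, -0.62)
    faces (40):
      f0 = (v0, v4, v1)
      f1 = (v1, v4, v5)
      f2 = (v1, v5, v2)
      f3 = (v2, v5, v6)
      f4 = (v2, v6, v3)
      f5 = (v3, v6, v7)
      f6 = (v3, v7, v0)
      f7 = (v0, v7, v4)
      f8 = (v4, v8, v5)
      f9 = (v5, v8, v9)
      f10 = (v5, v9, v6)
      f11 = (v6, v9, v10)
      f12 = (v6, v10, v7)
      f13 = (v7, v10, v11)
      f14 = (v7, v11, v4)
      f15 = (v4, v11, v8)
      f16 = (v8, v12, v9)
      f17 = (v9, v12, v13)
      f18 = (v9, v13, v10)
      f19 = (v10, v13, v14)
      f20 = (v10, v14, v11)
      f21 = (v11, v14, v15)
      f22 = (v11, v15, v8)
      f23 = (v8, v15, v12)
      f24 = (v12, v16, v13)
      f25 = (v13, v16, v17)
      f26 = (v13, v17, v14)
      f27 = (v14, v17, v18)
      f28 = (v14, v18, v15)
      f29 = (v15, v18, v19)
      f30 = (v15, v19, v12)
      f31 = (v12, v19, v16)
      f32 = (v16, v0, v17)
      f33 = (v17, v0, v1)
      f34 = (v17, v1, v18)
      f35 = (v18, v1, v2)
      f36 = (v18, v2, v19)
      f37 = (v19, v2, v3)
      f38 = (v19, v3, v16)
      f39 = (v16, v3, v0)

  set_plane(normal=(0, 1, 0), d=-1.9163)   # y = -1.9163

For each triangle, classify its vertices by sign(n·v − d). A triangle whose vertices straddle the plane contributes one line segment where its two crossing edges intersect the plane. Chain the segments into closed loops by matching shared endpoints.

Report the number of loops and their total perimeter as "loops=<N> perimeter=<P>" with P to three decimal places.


loops=1 perimeter=6.874

Straddling triangles (14 of 40):
  (v12,v16,v13) [+-+] → (-1.51119, -1.9163, 0)–(-0.607649, -1.9163, 0.345152)  len=0.9672
  (v13,v16,v17) [+--] → (-0.607649, -1.9163, 0.345152)–(0.111981, -1.9163, 0.62)  len=0.7703
  (v13,v17,v14) [+-+] → (0.111981, -1.9163, 0.62)–(0.36994, -1.9163, 0.521465)  len=0.2761
  (v14,v17,v18) [+-+] → (0.36994, -1.9163, 0.521465)–(0.622619, -1.9163, 0.424936)  len=0.2705
  (v15,v18,v19) [++-] → (0.622619, -1.9163, -0.424936)–(0.111981, -1.9163, -0.62)  len=0.5466
  (v15,v19,v12) [+-+] → (0.111981, -1.9163, -0.62)–(-0.57481, -1.9163, -0.35766)  len=0.7352
  (v12,v19,v16) [+--] → (-0.57481, -1.9163, -0.35766)–(-1.51119, -1.9163, 0)  len=1.0024
  (v16,v0,v17) [-+-] → (1.43772, -1.9163, 0)–(0.872398, -1.9163, 0.56528)  len=0.7995
  (v17,v0,v1) [-++] → (0.872398, -1.9163, 0.56528)–(0.817678, -1.9163, 0.62)  len=0.0774
  (v17,v1,v18) [-++] → (0.817678, -1.9163, 0.62)–(0.622619, -1.9163, 0.424936)  len=0.2759
  (v18,v2,v19) [++-] → (0.762959, -1.9163, -0.56528)–(0.622619, -1.9163, -0.424936)  len=0.1985
  (v19,v2,v3) [-++] → (0.762959, -1.9163, -0.56528)–(0.817678, -1.9163, -0.62)  len=0.0774
  (v19,v3,v16) [-+-] → (0.817678, -1.9163, -0.62)–(1.25915, -1.9163, -0.178571)  len=0.6243
  (v16,v3,v0) [-++] → (1.25915, -1.9163, -0.178571)–(1.43772, -1.9163, 0)  len=0.2525

Chained into 1 loop(s):
  loop 1: 14 segments, perimeter = 6.8738
Total perimeter = 6.874


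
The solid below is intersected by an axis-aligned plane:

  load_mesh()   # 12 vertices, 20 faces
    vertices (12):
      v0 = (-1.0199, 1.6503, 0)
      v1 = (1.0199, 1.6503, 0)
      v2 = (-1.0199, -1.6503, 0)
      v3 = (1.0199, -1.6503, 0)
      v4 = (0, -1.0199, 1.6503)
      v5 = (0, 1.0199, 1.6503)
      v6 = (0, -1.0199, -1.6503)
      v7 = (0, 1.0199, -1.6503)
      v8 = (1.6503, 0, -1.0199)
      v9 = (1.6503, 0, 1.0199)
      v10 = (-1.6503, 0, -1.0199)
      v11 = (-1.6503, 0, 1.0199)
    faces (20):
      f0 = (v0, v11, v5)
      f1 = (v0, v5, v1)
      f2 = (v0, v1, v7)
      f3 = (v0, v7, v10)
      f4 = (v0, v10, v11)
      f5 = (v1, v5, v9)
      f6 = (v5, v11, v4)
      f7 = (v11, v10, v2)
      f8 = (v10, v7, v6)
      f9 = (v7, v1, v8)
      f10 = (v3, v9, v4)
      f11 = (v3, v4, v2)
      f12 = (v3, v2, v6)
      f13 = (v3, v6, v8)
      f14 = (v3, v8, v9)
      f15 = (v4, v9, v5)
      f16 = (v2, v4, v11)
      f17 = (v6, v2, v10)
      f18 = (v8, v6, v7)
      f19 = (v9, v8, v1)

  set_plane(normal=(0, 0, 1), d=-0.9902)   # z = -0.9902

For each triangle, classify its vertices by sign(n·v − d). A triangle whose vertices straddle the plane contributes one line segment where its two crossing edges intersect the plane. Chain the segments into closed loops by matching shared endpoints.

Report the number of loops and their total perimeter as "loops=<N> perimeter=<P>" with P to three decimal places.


Straddling triangles (10 of 20):
  (v0,v1,v7) [++-] → (0.407948, 1.27205, -0.9902)–(-0.407948, 1.27205, -0.9902)  len=0.8159
  (v0,v7,v10) [+--] → (-0.407948, 1.27205, -0.9902)–(-1.63194, 0.0480576, -0.9902)  len=1.7310
  (v0,v10,v11) [+-+] → (-1.63194, 0.0480576, -0.9902)–(-1.6503, 0, -0.9902)  len=0.0514
  (v11,v10,v2) [+-+] → (-1.6503, 0, -0.9902)–(-1.63194, -0.0480576, -0.9902)  len=0.0514
  (v7,v1,v8) [-+-] → (0.407948, 1.27205, -0.9902)–(1.63194, 0.0480576, -0.9902)  len=1.7310
  (v3,v2,v6) [++-] → (-0.407948, -1.27205, -0.9902)–(0.407948, -1.27205, -0.9902)  len=0.8159
  (v3,v6,v8) [+--] → (0.407948, -1.27205, -0.9902)–(1.63194, -0.0480576, -0.9902)  len=1.7310
  (v3,v8,v9) [+-+] → (1.63194, -0.0480576, -0.9902)–(1.6503, 0, -0.9902)  len=0.0514
  (v6,v2,v10) [-+-] → (-0.407948, -1.27205, -0.9902)–(-1.63194, -0.0480576, -0.9902)  len=1.7310
  (v9,v8,v1) [+-+] → (1.6503, 0, -0.9902)–(1.63194, 0.0480576, -0.9902)  len=0.0514

Chained into 1 loop(s):
  loop 1: 10 segments, perimeter = 8.7615
Total perimeter = 8.762

loops=1 perimeter=8.762


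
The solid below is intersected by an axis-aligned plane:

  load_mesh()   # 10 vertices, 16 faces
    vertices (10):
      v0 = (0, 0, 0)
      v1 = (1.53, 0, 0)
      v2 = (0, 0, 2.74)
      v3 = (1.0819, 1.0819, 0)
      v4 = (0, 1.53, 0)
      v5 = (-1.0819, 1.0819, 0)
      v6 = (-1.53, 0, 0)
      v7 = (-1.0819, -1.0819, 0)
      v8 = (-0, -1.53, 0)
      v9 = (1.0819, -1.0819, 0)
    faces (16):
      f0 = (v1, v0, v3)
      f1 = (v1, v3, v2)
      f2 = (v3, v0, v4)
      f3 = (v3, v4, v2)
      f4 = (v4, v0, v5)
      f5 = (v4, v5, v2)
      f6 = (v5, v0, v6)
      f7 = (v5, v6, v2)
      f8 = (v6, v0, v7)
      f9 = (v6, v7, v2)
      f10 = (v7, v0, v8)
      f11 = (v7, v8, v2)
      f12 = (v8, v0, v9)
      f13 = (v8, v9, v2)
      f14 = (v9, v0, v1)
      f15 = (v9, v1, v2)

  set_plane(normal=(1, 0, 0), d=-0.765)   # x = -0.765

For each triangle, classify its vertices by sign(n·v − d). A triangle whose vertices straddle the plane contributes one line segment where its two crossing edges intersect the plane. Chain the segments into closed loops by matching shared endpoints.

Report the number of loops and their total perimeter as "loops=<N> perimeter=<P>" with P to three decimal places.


loops=1 perimeter=6.170

Straddling triangles (8 of 16):
  (v4,v0,v5) [++-] → (-0.765, 0.765, 0)–(-0.765, 1.21315, 0)  len=0.4482
  (v4,v5,v2) [+-+] → (-0.765, 1.21315, 0)–(-0.765, 0.765, 0.802575)  len=0.9192
  (v5,v0,v6) [-+-] → (-0.765, 0.765, 0)–(-0.765, 0, 0)  len=0.7650
  (v5,v6,v2) [--+] → (-0.765, 0, 1.37)–(-0.765, 0.765, 0.802575)  len=0.9525
  (v6,v0,v7) [-+-] → (-0.765, 0, 0)–(-0.765, -0.765, 0)  len=0.7650
  (v6,v7,v2) [--+] → (-0.765, -0.765, 0.802575)–(-0.765, 0, 1.37)  len=0.9525
  (v7,v0,v8) [-++] → (-0.765, -0.765, 0)–(-0.765, -1.21315, 0)  len=0.4482
  (v7,v8,v2) [-++] → (-0.765, -1.21315, 0)–(-0.765, -0.765, 0.802575)  len=0.9192

Chained into 1 loop(s):
  loop 1: 8 segments, perimeter = 6.1697
Total perimeter = 6.170


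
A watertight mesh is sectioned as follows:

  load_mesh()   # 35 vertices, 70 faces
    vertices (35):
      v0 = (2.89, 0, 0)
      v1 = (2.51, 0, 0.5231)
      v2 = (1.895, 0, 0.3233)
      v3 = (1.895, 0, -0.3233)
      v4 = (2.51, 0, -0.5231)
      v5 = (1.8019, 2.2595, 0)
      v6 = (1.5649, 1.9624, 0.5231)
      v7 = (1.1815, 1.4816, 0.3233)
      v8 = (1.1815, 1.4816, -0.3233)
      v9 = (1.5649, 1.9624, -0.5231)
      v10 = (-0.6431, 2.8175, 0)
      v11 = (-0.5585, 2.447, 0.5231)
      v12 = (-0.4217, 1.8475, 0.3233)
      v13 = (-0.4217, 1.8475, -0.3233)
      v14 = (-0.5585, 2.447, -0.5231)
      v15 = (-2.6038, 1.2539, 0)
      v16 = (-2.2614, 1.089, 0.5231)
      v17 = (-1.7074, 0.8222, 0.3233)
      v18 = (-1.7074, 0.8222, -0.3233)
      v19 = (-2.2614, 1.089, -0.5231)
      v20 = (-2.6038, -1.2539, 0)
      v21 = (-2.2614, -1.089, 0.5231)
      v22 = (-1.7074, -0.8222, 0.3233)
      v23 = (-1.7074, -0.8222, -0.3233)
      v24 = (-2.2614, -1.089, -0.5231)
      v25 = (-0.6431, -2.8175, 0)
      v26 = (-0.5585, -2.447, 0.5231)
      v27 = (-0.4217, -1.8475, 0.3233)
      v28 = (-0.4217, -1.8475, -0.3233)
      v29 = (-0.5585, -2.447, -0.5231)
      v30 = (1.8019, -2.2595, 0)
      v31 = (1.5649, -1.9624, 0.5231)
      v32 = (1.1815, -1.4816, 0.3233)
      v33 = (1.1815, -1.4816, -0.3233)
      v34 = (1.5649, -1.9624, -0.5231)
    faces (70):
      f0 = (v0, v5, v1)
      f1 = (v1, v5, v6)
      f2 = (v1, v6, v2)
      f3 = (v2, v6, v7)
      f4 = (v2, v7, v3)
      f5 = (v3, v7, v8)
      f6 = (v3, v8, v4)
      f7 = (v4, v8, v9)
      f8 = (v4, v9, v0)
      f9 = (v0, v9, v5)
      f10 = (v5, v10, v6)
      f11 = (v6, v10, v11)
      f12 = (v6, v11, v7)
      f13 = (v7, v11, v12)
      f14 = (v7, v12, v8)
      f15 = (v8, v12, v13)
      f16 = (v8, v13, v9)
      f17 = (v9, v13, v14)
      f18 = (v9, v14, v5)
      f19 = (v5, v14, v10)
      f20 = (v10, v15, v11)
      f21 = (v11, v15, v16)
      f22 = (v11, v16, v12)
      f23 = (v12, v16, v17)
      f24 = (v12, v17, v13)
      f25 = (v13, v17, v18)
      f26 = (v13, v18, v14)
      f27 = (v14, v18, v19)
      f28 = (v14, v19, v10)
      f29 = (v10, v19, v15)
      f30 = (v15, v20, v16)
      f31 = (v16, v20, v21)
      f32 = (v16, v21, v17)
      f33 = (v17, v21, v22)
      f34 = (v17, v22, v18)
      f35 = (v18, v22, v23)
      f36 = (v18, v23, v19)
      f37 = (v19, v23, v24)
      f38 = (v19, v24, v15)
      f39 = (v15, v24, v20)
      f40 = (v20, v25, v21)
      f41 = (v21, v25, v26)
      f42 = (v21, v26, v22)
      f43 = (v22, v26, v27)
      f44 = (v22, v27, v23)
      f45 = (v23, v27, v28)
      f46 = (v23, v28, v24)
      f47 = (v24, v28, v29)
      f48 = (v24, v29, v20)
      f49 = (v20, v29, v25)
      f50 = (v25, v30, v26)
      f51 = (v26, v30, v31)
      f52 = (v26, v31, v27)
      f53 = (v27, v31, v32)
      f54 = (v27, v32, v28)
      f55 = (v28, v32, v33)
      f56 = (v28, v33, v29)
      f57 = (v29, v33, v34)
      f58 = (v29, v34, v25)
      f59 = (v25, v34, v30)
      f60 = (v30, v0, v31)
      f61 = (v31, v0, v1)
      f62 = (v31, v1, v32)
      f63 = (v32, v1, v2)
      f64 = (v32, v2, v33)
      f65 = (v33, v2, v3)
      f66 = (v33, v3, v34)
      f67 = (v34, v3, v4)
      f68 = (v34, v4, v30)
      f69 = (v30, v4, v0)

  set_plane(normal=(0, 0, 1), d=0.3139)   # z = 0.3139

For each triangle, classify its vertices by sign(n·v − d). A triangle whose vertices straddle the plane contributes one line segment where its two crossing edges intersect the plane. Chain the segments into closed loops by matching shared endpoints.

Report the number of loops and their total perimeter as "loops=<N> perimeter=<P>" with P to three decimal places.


Straddling triangles (28 of 70):
  (v0,v5,v1) [--+] → (2.22681, 0.903627, 0.3139)–(2.66197, 0, 0.3139)  len=1.0029
  (v1,v5,v6) [+-+] → (2.22681, 0.903627, 0.3139)–(1.65968, 2.08122, 0.3139)  len=1.3070
  (v2,v7,v3) [++-] → (1.19187, 1.46006, 0.3139)–(1.895, 0, 0.3139)  len=1.6205
  (v3,v7,v8) [-+-] → (1.19187, 1.46006, 0.3139)–(1.1815, 1.4816, 0.3139)  len=0.0239
  (v5,v10,v6) [--+] → (0.681869, 2.30437, 0.3139)–(1.65968, 2.08122, 0.3139)  len=1.0030
  (v6,v10,v11) [+-+] → (0.681869, 2.30437, 0.3139)–(-0.592334, 2.59517, 0.3139)  len=1.3070
  (v7,v12,v8) [++-] → (-0.398393, 1.84218, 0.3139)–(1.1815, 1.4816, 0.3139)  len=1.6205
  (v8,v12,v13) [-+-] → (-0.398393, 1.84218, 0.3139)–(-0.4217, 1.8475, 0.3139)  len=0.0239
  (v10,v15,v11) [--+] → (-1.37646, 1.96985, 0.3139)–(-0.592334, 2.59517, 0.3139)  len=1.0029
  (v11,v15,v16) [+-+] → (-1.37646, 1.96985, 0.3139)–(-2.39833, 1.15495, 0.3139)  len=1.3070
  (v12,v17,v13) [++-] → (-1.68871, 0.837105, 0.3139)–(-0.4217, 1.8475, 0.3139)  len=1.6206
  (v13,v17,v18) [-+-] → (-1.68871, 0.837105, 0.3139)–(-1.7074, 0.8222, 0.3139)  len=0.0239
  (v15,v20,v16) [--+] → (-2.39833, 0.152019, 0.3139)–(-2.39833, 1.15495, 0.3139)  len=1.0029
  (v16,v20,v21) [+-+] → (-2.39833, 0.152019, 0.3139)–(-2.39833, -1.15495, 0.3139)  len=1.3070
  (v17,v22,v18) [++-] → (-1.7074, -0.798294, 0.3139)–(-1.7074, 0.8222, 0.3139)  len=1.6205
  (v18,v22,v23) [-+-] → (-1.7074, -0.798294, 0.3139)–(-1.7074, -0.8222, 0.3139)  len=0.0239
  (v20,v25,v21) [--+] → (-1.6142, -1.78027, 0.3139)–(-2.39833, -1.15495, 0.3139)  len=1.0029
  (v21,v25,v26) [+-+] → (-1.6142, -1.78027, 0.3139)–(-0.592334, -2.59517, 0.3139)  len=1.3070
  (v22,v27,v23) [++-] → (-0.440391, -1.83259, 0.3139)–(-1.7074, -0.8222, 0.3139)  len=1.6206
  (v23,v27,v28) [-+-] → (-0.440391, -1.83259, 0.3139)–(-0.4217, -1.8475, 0.3139)  len=0.0239
  (v25,v30,v26) [--+] → (0.38548, -2.37201, 0.3139)–(-0.592334, -2.59517, 0.3139)  len=1.0030
  (v26,v30,v31) [+-+] → (0.38548, -2.37201, 0.3139)–(1.65968, -2.08122, 0.3139)  len=1.3070
  (v27,v32,v28) [++-] → (1.15819, -1.48692, 0.3139)–(-0.4217, -1.8475, 0.3139)  len=1.6205
  (v28,v32,v33) [-+-] → (1.15819, -1.48692, 0.3139)–(1.1815, -1.4816, 0.3139)  len=0.0239
  (v30,v0,v31) [--+] → (2.09484, -1.17759, 0.3139)–(1.65968, -2.08122, 0.3139)  len=1.0029
  (v31,v0,v1) [+-+] → (2.09484, -1.17759, 0.3139)–(2.66197, 0, 0.3139)  len=1.3070
  (v32,v2,v33) [++-] → (1.88463, -0.0215389, 0.3139)–(1.1815, -1.4816, 0.3139)  len=1.6205
  (v33,v2,v3) [-+-] → (1.88463, -0.0215389, 0.3139)–(1.895, 0, 0.3139)  len=0.0239

Chained into 2 loop(s):
  loop 1: 14 segments, perimeter = 16.1696
  loop 2: 14 segments, perimeter = 11.5111
Total perimeter = 27.681

loops=2 perimeter=27.681


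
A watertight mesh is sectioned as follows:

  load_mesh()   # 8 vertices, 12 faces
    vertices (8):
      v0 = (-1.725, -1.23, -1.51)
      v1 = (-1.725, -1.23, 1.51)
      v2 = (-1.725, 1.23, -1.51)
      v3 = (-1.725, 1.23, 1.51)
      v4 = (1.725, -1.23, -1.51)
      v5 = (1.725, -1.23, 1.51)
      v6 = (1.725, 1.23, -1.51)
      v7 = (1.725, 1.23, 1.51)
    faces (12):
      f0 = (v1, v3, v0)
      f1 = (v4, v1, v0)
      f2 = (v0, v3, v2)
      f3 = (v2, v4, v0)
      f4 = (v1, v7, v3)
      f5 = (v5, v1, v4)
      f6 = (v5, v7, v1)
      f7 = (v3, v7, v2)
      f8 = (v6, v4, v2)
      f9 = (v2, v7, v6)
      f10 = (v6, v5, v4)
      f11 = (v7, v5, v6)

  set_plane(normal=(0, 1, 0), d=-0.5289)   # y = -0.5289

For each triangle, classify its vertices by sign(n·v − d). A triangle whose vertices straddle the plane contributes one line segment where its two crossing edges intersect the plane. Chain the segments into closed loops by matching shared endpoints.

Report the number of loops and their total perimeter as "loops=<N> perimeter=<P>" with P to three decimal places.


loops=1 perimeter=12.940

Straddling triangles (8 of 12):
  (v1,v3,v0) [-+-] → (-1.725, -0.5289, 1.51)–(-1.725, -0.5289, -0.6493)  len=2.1593
  (v0,v3,v2) [-++] → (-1.725, -0.5289, -0.6493)–(-1.725, -0.5289, -1.51)  len=0.8607
  (v2,v4,v0) [+--] → (0.74175, -0.5289, -1.51)–(-1.725, -0.5289, -1.51)  len=2.4668
  (v1,v7,v3) [-++] → (-0.74175, -0.5289, 1.51)–(-1.725, -0.5289, 1.51)  len=0.9832
  (v5,v7,v1) [-+-] → (1.725, -0.5289, 1.51)–(-0.74175, -0.5289, 1.51)  len=2.4668
  (v6,v4,v2) [+-+] → (1.725, -0.5289, -1.51)–(0.74175, -0.5289, -1.51)  len=0.9832
  (v6,v5,v4) [+--] → (1.725, -0.5289, 0.6493)–(1.725, -0.5289, -1.51)  len=2.1593
  (v7,v5,v6) [+-+] → (1.725, -0.5289, 1.51)–(1.725, -0.5289, 0.6493)  len=0.8607

Chained into 1 loop(s):
  loop 1: 8 segments, perimeter = 12.9400
Total perimeter = 12.940


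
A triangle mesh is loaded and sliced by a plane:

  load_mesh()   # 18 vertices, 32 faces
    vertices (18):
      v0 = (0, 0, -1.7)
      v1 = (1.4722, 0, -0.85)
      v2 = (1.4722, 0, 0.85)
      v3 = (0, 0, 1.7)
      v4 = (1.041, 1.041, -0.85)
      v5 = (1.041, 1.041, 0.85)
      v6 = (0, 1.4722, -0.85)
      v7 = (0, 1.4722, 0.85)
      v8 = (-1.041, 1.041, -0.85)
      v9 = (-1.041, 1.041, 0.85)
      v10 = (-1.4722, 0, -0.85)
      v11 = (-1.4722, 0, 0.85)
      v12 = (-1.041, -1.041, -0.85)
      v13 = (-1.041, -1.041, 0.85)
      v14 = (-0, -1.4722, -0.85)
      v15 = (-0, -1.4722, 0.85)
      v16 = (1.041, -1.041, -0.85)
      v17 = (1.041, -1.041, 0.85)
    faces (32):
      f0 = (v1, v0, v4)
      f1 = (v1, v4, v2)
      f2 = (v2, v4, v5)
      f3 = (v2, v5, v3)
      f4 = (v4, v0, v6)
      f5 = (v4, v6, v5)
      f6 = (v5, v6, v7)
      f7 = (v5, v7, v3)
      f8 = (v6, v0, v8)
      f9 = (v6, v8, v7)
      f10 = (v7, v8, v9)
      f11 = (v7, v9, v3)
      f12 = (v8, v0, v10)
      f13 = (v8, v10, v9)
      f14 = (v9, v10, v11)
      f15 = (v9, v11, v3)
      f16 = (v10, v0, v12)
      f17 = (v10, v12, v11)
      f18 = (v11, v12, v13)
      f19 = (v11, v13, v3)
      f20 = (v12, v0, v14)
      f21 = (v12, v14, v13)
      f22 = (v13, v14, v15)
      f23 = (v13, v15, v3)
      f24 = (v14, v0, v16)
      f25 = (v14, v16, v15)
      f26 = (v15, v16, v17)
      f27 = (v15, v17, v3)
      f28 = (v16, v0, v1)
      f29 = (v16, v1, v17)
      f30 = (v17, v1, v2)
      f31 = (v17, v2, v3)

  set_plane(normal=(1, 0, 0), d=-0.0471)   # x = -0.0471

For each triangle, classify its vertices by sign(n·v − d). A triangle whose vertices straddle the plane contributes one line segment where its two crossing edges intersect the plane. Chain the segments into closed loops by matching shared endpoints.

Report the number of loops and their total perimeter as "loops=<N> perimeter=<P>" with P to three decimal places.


Straddling triangles (12 of 32):
  (v6,v0,v8) [++-] → (-0.0471, 0.0471, -1.66154)–(-0.0471, 1.45269, -0.85)  len=1.6230
  (v6,v8,v7) [+-+] → (-0.0471, 1.45269, -0.85)–(-0.0471, 1.45269, 0.773084)  len=1.6231
  (v7,v8,v9) [+--] → (-0.0471, 1.45269, 0.773084)–(-0.0471, 1.45269, 0.85)  len=0.0769
  (v7,v9,v3) [+-+] → (-0.0471, 1.45269, 0.85)–(-0.0471, 0.0471, 1.66154)  len=1.6230
  (v8,v0,v10) [-+-] → (-0.0471, 0.0471, -1.66154)–(-0.0471, 0, -1.67281)  len=0.0484
  (v9,v11,v3) [--+] → (-0.0471, 0, 1.67281)–(-0.0471, 0.0471, 1.66154)  len=0.0484
  (v10,v0,v12) [-+-] → (-0.0471, 0, -1.67281)–(-0.0471, -0.0471, -1.66154)  len=0.0484
  (v11,v13,v3) [--+] → (-0.0471, -0.0471, 1.66154)–(-0.0471, 0, 1.67281)  len=0.0484
  (v12,v0,v14) [-++] → (-0.0471, -0.0471, -1.66154)–(-0.0471, -1.45269, -0.85)  len=1.6230
  (v12,v14,v13) [-+-] → (-0.0471, -1.45269, -0.85)–(-0.0471, -1.45269, -0.773084)  len=0.0769
  (v13,v14,v15) [-++] → (-0.0471, -1.45269, -0.773084)–(-0.0471, -1.45269, 0.85)  len=1.6231
  (v13,v15,v3) [-++] → (-0.0471, -1.45269, 0.85)–(-0.0471, -0.0471, 1.66154)  len=1.6230

Chained into 1 loop(s):
  loop 1: 12 segments, perimeter = 10.0859
Total perimeter = 10.086

loops=1 perimeter=10.086


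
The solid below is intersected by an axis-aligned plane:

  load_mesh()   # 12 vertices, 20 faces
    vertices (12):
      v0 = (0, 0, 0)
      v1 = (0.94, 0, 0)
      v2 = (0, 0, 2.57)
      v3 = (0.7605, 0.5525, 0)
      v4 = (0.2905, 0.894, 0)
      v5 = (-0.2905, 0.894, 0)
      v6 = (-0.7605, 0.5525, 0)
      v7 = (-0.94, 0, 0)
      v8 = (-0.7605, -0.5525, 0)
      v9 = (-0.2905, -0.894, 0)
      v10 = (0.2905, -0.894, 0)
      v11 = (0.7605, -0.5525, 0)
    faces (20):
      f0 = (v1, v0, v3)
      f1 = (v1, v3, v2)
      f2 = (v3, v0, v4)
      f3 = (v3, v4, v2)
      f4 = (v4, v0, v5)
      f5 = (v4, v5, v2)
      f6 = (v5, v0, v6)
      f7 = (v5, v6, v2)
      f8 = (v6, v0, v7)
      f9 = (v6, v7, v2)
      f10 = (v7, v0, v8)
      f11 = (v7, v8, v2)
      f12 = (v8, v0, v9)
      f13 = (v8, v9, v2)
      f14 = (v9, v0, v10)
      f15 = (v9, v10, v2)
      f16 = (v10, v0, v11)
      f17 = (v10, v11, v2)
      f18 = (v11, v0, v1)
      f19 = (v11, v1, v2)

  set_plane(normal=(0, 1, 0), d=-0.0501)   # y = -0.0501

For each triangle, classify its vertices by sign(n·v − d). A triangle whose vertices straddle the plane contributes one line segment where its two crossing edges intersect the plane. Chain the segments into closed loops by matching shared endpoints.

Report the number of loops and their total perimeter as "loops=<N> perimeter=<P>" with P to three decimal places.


Straddling triangles (10 of 20):
  (v7,v0,v8) [++-] → (-0.0689612, -0.0501, 0)–(-0.923723, -0.0501, 0)  len=0.8548
  (v7,v8,v2) [+-+] → (-0.923723, -0.0501, 0)–(-0.0689612, -0.0501, 2.33696)  len=2.4884
  (v8,v0,v9) [-+-] → (-0.0689612, -0.0501, 0)–(-0.0162797, -0.0501, 0)  len=0.0527
  (v8,v9,v2) [--+] → (-0.0162797, -0.0501, 2.42598)–(-0.0689612, -0.0501, 2.33696)  len=0.1034
  (v9,v0,v10) [-+-] → (-0.0162797, -0.0501, 0)–(0.0162797, -0.0501, 0)  len=0.0326
  (v9,v10,v2) [--+] → (0.0162797, -0.0501, 2.42598)–(-0.0162797, -0.0501, 2.42598)  len=0.0326
  (v10,v0,v11) [-+-] → (0.0162797, -0.0501, 0)–(0.0689612, -0.0501, 0)  len=0.0527
  (v10,v11,v2) [--+] → (0.0689612, -0.0501, 2.33696)–(0.0162797, -0.0501, 2.42598)  len=0.1034
  (v11,v0,v1) [-++] → (0.0689612, -0.0501, 0)–(0.923723, -0.0501, 0)  len=0.8548
  (v11,v1,v2) [-++] → (0.923723, -0.0501, 0)–(0.0689612, -0.0501, 2.33696)  len=2.4884

Chained into 1 loop(s):
  loop 1: 10 segments, perimeter = 7.0636
Total perimeter = 7.064

loops=1 perimeter=7.064
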